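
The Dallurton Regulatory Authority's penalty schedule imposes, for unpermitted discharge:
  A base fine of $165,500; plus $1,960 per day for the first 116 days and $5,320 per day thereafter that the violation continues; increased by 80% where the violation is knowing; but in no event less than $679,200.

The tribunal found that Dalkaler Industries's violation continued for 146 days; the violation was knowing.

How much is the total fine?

First 116 days: 116 × $1,960 = $227,360
Remaining days: (146 − 116) × $5,320 = $159,600
Per-day component: $227,360 + $159,600 = $386,960
Base plus per-day: $165,500 + $386,960 = $552,460
Enhancement: 80% of $552,460 = $441,968
Enhanced fine: $552,460 + $441,968 = $994,428
Minimum $679,200: $994,428 meets the minimum, no increase.

$994,428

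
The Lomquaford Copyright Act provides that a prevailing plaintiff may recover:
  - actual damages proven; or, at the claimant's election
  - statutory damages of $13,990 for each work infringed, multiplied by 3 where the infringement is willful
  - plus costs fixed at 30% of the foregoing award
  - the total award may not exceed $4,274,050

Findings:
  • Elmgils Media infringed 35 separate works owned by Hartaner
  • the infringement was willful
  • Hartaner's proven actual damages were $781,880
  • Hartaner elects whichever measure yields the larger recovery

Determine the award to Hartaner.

Statutory damages: 35 × $13,990 = $489,650
Trebled: 3 × $489,650 = $1,468,950
Greater of actual damages ($781,880) or enhanced statutory damages ($1,468,950): $1,468,950
Costs: 30% of $1,468,950 = $440,685
Award plus costs: $1,468,950 + $440,685 = $1,909,635
Cap at $4,274,050: $1,909,635 is within the cap, no reduction.

$1,909,635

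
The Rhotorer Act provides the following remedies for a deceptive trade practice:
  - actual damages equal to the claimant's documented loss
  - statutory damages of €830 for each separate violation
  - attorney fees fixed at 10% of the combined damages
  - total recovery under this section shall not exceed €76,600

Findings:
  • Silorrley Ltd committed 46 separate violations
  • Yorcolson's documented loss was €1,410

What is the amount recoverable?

€43,549

Statutory damages: 46 × €830 = €38,180
Combined damages: €1,410 + €38,180 = €39,590
Attorney fees: 10% of €39,590 = €3,959
Total before cap: €39,590 + €3,959 = €43,549
Cap at €76,600: €43,549 is within the cap, no reduction.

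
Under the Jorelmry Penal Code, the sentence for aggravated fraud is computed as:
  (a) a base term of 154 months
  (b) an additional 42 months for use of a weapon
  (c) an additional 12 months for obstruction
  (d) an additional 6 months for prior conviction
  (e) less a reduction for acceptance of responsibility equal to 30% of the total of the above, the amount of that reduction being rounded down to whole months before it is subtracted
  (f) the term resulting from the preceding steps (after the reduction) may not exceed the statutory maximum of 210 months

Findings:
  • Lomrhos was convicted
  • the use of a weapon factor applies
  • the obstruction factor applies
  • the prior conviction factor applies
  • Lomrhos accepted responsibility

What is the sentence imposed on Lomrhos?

150 months

Use of a weapon enhancement: +42 months
Obstruction enhancement: +12 months
Prior conviction enhancement: +6 months
Adjusted term: 154 months + 42 months + 12 months + 6 months = 214 months
Acceptance of responsibility reduction: 30% of 214 months = 64 months (rounded down)
After reduction: 214 − 64 = 150 months
Cap at 210 months: 150 months is within the cap, no reduction.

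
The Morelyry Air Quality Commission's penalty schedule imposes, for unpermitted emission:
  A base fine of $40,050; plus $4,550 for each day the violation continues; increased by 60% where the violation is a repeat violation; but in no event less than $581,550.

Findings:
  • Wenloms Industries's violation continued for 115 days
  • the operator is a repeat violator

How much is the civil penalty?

$901,280

Per-day component: 115 × $4,550 = $523,250
Base plus per-day: $40,050 + $523,250 = $563,300
Enhancement: 60% of $563,300 = $337,980
Enhanced fine: $563,300 + $337,980 = $901,280
Minimum $581,550: $901,280 meets the minimum, no increase.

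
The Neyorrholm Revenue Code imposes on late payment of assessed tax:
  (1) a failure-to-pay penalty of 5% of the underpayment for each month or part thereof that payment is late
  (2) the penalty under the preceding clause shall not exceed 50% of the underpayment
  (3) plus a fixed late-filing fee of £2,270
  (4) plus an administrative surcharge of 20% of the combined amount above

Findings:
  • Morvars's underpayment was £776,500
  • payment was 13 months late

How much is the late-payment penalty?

Accrued rate: 5% × 13 = 65%, capped at 50% → 50%
Failure-to-pay penalty: 50% of £776,500 = £388,250
Penalty before surcharge: £388,250 + £2,270 = £390,520
Administrative surcharge: 20% of £390,520 = £78,104
Total penalty: £390,520 + £78,104 = £468,624

£468,624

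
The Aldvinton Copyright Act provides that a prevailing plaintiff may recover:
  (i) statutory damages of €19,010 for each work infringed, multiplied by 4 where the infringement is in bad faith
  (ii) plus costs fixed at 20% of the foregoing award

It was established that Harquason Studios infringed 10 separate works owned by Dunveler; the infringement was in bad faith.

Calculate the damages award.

Award: €912,480

Statutory damages: 10 × €19,010 = €190,100
Multiplied by 4: 4 × €190,100 = €760,400
Costs: 20% of €760,400 = €152,080
Award plus costs: €760,400 + €152,080 = €912,480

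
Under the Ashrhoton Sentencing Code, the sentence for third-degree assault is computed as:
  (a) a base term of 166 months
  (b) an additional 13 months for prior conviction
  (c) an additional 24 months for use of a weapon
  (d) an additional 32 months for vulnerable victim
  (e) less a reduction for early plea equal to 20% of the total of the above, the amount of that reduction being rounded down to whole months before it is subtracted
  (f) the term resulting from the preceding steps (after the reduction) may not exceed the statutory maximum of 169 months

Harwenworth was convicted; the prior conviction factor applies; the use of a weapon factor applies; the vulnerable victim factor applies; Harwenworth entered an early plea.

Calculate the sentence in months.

Prior conviction enhancement: +13 months
Use of a weapon enhancement: +24 months
Vulnerable victim enhancement: +32 months
Adjusted term: 166 months + 13 months + 24 months + 32 months = 235 months
Early plea reduction: 20% of 235 months = 47 months (rounded down)
After reduction: 235 − 47 = 188 months
Cap at 169 months: 188 months exceeds the cap → 169 months

169 months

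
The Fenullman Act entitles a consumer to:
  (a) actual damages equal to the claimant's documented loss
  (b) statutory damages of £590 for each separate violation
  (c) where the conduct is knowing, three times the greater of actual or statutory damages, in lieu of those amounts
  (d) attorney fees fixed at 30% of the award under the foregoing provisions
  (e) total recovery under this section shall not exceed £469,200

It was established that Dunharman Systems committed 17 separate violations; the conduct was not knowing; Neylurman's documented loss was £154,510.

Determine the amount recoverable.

£213,902

Statutory damages: 17 × £590 = £10,030
Conduct not knowing: the in-lieu enhancement does not apply.
Actual plus statutory damages: £154,510 + £10,030 = £164,540
Attorney fees: 30% of £164,540 = £49,362
Total before cap: £164,540 + £49,362 = £213,902
Cap at £469,200: £213,902 is within the cap, no reduction.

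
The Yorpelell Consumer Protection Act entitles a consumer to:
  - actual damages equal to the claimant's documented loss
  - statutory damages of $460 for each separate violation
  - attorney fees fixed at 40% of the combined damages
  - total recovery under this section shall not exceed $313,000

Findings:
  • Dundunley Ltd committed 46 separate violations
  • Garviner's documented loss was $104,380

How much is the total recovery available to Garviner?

Total recovery: $175,756

Statutory damages: 46 × $460 = $21,160
Combined damages: $104,380 + $21,160 = $125,540
Attorney fees: 40% of $125,540 = $50,216
Total before cap: $125,540 + $50,216 = $175,756
Cap at $313,000: $175,756 is within the cap, no reduction.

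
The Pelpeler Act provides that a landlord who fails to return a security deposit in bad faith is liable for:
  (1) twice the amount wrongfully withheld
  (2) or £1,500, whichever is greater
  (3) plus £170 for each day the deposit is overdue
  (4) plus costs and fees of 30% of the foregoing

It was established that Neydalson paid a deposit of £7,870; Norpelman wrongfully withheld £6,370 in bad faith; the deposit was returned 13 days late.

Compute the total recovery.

£19,435

Doubled: 2 × £6,370 = £12,740
Minimum £1,500: £12,740 meets the minimum, no increase.
Late-return penalty: 13 × £170 = £2,210
Damages plus late penalty: £12,740 + £2,210 = £14,950
Costs and fees: 30% of £14,950 = £4,485
Total recovery: £14,950 + £4,485 = £19,435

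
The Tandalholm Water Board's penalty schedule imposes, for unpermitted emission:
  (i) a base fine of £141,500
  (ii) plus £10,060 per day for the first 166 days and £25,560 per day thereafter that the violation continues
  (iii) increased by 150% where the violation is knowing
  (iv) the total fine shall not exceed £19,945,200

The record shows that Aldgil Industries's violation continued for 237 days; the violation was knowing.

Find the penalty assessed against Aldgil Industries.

First 166 days: 166 × £10,060 = £1,669,960
Remaining days: (237 − 166) × £25,560 = £1,814,760
Per-day component: £1,669,960 + £1,814,760 = £3,484,720
Base plus per-day: £141,500 + £3,484,720 = £3,626,220
Enhancement: 150% of £3,626,220 = £5,439,330
Enhanced fine: £3,626,220 + £5,439,330 = £9,065,550
Cap at £19,945,200: £9,065,550 is within the cap, no reduction.

Civil penalty: £9,065,550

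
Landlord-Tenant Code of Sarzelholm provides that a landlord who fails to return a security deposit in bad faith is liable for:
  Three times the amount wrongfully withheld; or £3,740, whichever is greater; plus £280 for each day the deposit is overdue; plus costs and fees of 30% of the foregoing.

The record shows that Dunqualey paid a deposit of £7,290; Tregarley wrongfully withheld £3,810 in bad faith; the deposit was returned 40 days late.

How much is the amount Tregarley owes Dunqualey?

Trebled: 3 × £3,810 = £11,430
Minimum £3,740: £11,430 meets the minimum, no increase.
Late-return penalty: 40 × £280 = £11,200
Damages plus late penalty: £11,430 + £11,200 = £22,630
Costs and fees: 30% of £22,630 = £6,789
Total recovery: £22,630 + £6,789 = £29,419

£29,419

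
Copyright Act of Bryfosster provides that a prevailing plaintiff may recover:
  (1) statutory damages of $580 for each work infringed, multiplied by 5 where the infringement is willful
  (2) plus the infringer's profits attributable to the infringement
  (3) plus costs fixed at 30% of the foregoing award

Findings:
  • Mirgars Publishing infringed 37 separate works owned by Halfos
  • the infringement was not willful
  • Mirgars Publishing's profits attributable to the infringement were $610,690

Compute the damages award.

$821,795

Statutory damages: 37 × $580 = $21,460
Infringement not willful: no ×5 enhancement.
Combined award: $21,460 + $610,690 = $632,150
Costs: 30% of $632,150 = $189,645
Award plus costs: $632,150 + $189,645 = $821,795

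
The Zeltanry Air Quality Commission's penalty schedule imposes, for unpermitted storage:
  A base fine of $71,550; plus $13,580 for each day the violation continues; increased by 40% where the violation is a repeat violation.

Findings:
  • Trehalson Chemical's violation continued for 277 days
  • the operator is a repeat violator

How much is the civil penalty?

Per-day component: 277 × $13,580 = $3,761,660
Base plus per-day: $71,550 + $3,761,660 = $3,833,210
Enhancement: 40% of $3,833,210 = $1,533,284
Enhanced fine: $3,833,210 + $1,533,284 = $5,366,494

Civil penalty: $5,366,494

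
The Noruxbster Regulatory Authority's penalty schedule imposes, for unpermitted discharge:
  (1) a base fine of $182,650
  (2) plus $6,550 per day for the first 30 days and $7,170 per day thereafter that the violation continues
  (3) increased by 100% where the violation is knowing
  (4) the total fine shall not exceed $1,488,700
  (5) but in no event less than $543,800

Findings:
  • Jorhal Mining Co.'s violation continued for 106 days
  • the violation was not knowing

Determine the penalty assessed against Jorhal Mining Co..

First 30 days: 30 × $6,550 = $196,500
Remaining days: (106 − 30) × $7,170 = $544,920
Per-day component: $196,500 + $544,920 = $741,420
Base plus per-day: $182,650 + $741,420 = $924,070
The violation was not knowing: no 100% increase.
Cap at $1,488,700: $924,070 is within the cap, no reduction.
Minimum $543,800: $924,070 meets the minimum, no increase.

$924,070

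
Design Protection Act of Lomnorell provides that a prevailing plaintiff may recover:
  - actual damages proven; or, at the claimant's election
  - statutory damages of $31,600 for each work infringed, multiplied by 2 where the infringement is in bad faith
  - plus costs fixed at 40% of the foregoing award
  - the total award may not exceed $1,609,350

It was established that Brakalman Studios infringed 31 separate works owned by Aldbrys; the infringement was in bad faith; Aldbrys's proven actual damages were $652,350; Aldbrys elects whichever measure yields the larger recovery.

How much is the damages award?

Statutory damages: 31 × $31,600 = $979,600
Doubled: 2 × $979,600 = $1,959,200
Greater of actual damages ($652,350) or enhanced statutory damages ($1,959,200): $1,959,200
Costs: 40% of $1,959,200 = $783,680
Award plus costs: $1,959,200 + $783,680 = $2,742,880
Cap at $1,609,350: $2,742,880 exceeds the cap → $1,609,350

Award: $1,609,350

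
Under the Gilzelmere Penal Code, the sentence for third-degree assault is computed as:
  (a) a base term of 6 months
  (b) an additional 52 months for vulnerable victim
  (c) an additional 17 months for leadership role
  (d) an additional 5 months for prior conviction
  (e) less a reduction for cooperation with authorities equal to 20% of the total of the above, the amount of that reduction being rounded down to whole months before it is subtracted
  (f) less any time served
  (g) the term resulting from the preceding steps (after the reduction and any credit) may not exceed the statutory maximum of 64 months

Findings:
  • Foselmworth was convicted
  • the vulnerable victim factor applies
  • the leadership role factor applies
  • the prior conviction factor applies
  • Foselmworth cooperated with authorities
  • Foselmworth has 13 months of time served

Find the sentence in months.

Vulnerable victim enhancement: +52 months
Leadership role enhancement: +17 months
Prior conviction enhancement: +5 months
Adjusted term: 6 months + 52 months + 17 months + 5 months = 80 months
Cooperation with authorities reduction: 20% of 80 months = 16 months (rounded down)
After reduction: 80 − 16 = 64 months
Less time served: 64 months − 13 months = 51 months
Cap at 64 months: 51 months is within the cap, no reduction.

51 months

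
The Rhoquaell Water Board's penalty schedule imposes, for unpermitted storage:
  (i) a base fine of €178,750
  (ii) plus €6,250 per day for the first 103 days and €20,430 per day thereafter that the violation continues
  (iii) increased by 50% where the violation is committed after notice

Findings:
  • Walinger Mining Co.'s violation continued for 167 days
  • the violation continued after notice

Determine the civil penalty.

First 103 days: 103 × €6,250 = €643,750
Remaining days: (167 − 103) × €20,430 = €1,307,520
Per-day component: €643,750 + €1,307,520 = €1,951,270
Base plus per-day: €178,750 + €1,951,270 = €2,130,020
Enhancement: 50% of €2,130,020 = €1,065,010
Enhanced fine: €2,130,020 + €1,065,010 = €3,195,030

Civil penalty: €3,195,030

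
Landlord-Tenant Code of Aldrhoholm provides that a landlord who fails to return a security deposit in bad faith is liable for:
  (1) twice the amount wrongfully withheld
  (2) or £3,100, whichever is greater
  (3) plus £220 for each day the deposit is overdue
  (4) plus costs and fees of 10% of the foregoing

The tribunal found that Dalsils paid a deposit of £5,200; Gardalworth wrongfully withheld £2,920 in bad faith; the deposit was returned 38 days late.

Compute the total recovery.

Doubled: 2 × £2,920 = £5,840
Minimum £3,100: £5,840 meets the minimum, no increase.
Late-return penalty: 38 × £220 = £8,360
Damages plus late penalty: £5,840 + £8,360 = £14,200
Costs and fees: 10% of £14,200 = £1,420
Total recovery: £14,200 + £1,420 = £15,620

Recovery: £15,620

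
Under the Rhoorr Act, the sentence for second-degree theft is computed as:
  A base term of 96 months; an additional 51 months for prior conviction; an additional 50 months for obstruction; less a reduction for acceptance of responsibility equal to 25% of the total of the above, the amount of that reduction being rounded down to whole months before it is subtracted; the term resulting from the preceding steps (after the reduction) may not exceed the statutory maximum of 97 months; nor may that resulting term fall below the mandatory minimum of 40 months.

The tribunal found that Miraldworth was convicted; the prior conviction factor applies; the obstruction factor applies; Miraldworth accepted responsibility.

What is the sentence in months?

Prior conviction enhancement: +51 months
Obstruction enhancement: +50 months
Adjusted term: 96 months + 51 months + 50 months = 197 months
Acceptance of responsibility reduction: 25% of 197 months = 49 months (rounded down)
After reduction: 197 − 49 = 148 months
Cap at 97 months: 148 months exceeds the cap → 97 months
Minimum 40 months: 97 months meets the minimum, no increase.

Sentence: 97 months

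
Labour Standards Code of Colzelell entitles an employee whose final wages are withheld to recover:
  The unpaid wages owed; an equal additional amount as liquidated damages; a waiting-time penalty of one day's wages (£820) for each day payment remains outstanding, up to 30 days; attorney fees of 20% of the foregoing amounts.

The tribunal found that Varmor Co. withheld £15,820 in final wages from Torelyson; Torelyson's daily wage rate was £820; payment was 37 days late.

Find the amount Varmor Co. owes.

£67,488

Liquidated damages (equal amount): £15,820
Penalty days: min(37, 30) = 30
Waiting-time penalty: 30 × £820 = £24,600
Subtotal: £15,820 + £15,820 + £24,600 = £56,240
Attorney fees: 20% of £56,240 = £11,248
Total award: £56,240 + £11,248 = £67,488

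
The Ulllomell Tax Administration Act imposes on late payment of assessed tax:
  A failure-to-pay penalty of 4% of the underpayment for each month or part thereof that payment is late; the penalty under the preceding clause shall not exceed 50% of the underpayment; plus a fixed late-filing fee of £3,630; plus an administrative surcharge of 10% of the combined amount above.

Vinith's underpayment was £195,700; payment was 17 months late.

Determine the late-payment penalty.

Accrued rate: 4% × 17 = 68%, capped at 50% → 50%
Failure-to-pay penalty: 50% of £195,700 = £97,850
Penalty before surcharge: £97,850 + £3,630 = £101,480
Administrative surcharge: 10% of £101,480 = £10,148
Total penalty: £101,480 + £10,148 = £111,628

£111,628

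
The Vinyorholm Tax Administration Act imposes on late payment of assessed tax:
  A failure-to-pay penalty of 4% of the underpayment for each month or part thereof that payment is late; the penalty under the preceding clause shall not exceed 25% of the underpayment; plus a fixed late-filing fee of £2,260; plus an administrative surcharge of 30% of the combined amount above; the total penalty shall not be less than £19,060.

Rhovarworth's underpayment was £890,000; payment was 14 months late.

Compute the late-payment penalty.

£292,188

Accrued rate: 4% × 14 = 56%, capped at 25% → 25%
Failure-to-pay penalty: 25% of £890,000 = £222,500
Penalty before surcharge: £222,500 + £2,260 = £224,760
Administrative surcharge: 30% of £224,760 = £67,428
Total penalty: £224,760 + £67,428 = £292,188
Minimum £19,060: £292,188 meets the minimum, no increase.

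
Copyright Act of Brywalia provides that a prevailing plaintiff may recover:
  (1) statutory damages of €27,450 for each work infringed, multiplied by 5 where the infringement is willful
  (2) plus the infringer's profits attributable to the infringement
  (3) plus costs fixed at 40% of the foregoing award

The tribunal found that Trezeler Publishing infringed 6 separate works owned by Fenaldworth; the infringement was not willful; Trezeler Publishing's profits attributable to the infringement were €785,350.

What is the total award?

€1,330,070

Statutory damages: 6 × €27,450 = €164,700
Infringement not willful: no ×5 enhancement.
Combined award: €164,700 + €785,350 = €950,050
Costs: 40% of €950,050 = €380,020
Award plus costs: €950,050 + €380,020 = €1,330,070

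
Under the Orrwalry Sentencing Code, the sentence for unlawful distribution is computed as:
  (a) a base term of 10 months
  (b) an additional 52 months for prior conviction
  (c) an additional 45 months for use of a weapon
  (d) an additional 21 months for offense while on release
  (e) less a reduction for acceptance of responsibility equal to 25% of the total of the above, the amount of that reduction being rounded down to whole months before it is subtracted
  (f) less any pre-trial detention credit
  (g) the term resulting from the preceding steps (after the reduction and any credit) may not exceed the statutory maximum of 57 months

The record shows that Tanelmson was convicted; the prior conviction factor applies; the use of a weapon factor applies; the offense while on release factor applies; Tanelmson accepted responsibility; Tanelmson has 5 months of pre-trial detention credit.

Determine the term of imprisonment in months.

Prior conviction enhancement: +52 months
Use of a weapon enhancement: +45 months
Offense while on release enhancement: +21 months
Adjusted term: 10 months + 52 months + 45 months + 21 months = 128 months
Acceptance of responsibility reduction: 25% of 128 months = 32 months (rounded down)
After reduction: 128 − 32 = 96 months
Less pre-trial detention credit: 96 months − 5 months = 91 months
Cap at 57 months: 91 months exceeds the cap → 57 months

57 months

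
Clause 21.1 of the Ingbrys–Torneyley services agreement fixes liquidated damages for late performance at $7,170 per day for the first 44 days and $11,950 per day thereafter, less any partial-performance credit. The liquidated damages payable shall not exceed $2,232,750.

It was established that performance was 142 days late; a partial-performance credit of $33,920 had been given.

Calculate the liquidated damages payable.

First 44 days: 44 × $7,170 = $315,480
Remaining days: (142 − 44) × $11,950 = $1,171,100
Accrued per-day damages: $315,480 + $1,171,100 = $1,486,580
Less partial-performance credit: $1,486,580 − $33,920 = $1,452,660
Cap at $2,232,750: $1,452,660 is within the cap, no reduction.

$1,452,660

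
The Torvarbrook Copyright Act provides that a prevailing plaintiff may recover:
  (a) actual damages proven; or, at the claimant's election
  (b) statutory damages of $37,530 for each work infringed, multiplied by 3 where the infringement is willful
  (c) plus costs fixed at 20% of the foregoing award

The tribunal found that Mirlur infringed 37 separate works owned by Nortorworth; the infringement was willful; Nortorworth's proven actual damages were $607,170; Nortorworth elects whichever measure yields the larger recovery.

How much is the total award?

Statutory damages: 37 × $37,530 = $1,388,610
Trebled: 3 × $1,388,610 = $4,165,830
Greater of actual damages ($607,170) or enhanced statutory damages ($4,165,830): $4,165,830
Costs: 20% of $4,165,830 = $833,166
Award plus costs: $4,165,830 + $833,166 = $4,998,996

$4,998,996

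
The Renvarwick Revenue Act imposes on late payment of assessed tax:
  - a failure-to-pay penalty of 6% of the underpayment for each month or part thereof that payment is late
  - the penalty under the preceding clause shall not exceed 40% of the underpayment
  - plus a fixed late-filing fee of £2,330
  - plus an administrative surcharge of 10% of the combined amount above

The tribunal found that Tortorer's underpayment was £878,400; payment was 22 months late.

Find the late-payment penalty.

£389,059

Accrued rate: 6% × 22 = 132%, capped at 40% → 40%
Failure-to-pay penalty: 40% of £878,400 = £351,360
Penalty before surcharge: £351,360 + £2,330 = £353,690
Administrative surcharge: 10% of £353,690 = £35,369
Total penalty: £353,690 + £35,369 = £389,059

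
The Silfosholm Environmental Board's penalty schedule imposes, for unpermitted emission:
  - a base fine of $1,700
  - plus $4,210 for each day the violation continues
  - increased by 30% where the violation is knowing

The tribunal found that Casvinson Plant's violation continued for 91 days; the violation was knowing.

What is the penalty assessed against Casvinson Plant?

$500,253

Per-day component: 91 × $4,210 = $383,110
Base plus per-day: $1,700 + $383,110 = $384,810
Enhancement: 30% of $384,810 = $115,443
Enhanced fine: $384,810 + $115,443 = $500,253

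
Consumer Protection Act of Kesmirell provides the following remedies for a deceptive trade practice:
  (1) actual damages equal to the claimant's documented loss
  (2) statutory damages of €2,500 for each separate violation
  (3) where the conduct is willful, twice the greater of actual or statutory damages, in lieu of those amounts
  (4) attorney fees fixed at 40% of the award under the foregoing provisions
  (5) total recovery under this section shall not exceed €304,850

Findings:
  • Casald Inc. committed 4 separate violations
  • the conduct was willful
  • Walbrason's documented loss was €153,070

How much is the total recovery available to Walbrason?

Statutory damages: 4 × €2,500 = €10,000
Greater of actual damages (€153,070) or statutory damages (€10,000): €153,070
Doubled: 2 × €153,070 = €306,140
Attorney fees: 40% of €306,140 = €122,456
Total before cap: €306,140 + €122,456 = €428,596
Cap at €304,850: €428,596 exceeds the cap → €304,850

€304,850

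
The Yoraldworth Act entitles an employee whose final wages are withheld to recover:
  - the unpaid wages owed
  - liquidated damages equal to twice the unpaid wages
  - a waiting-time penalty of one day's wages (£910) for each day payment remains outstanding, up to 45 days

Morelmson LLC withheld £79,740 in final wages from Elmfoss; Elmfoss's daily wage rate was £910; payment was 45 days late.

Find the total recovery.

£280,170

Doubled: 2 × £79,740 = £159,480
Penalty days: min(45, 45) = 45
Waiting-time penalty: 45 × £910 = £40,950
Total award: £79,740 + £159,480 + £40,950 = £280,170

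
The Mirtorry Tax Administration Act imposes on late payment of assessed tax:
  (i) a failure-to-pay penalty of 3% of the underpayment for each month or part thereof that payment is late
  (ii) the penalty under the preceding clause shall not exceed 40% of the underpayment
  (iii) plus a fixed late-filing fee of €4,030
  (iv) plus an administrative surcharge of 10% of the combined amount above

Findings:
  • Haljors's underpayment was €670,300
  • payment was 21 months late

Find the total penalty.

Accrued rate: 3% × 21 = 63%, capped at 40% → 40%
Failure-to-pay penalty: 40% of €670,300 = €268,120
Penalty before surcharge: €268,120 + €4,030 = €272,150
Administrative surcharge: 10% of €272,150 = €27,215
Total penalty: €272,150 + €27,215 = €299,365

€299,365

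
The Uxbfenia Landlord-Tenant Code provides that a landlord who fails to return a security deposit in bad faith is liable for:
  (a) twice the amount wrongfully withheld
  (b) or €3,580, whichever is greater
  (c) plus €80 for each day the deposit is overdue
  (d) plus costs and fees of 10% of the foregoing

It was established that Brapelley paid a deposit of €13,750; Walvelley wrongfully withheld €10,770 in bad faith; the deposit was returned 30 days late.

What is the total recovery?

Doubled: 2 × €10,770 = €21,540
Minimum €3,580: €21,540 meets the minimum, no increase.
Late-return penalty: 30 × €80 = €2,400
Damages plus late penalty: €21,540 + €2,400 = €23,940
Costs and fees: 10% of €23,940 = €2,394
Total recovery: €23,940 + €2,394 = €26,334

€26,334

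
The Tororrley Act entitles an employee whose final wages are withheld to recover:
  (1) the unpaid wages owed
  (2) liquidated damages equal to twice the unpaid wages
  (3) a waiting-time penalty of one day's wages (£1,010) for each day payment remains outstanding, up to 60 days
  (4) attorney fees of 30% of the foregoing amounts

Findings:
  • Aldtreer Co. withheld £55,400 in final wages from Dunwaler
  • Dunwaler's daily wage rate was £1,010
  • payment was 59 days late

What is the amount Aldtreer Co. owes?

Doubled: 2 × £55,400 = £110,800
Penalty days: min(59, 60) = 59
Waiting-time penalty: 59 × £1,010 = £59,590
Subtotal: £55,400 + £110,800 + £59,590 = £225,790
Attorney fees: 30% of £225,790 = £67,737
Total award: £225,790 + £67,737 = £293,527

£293,527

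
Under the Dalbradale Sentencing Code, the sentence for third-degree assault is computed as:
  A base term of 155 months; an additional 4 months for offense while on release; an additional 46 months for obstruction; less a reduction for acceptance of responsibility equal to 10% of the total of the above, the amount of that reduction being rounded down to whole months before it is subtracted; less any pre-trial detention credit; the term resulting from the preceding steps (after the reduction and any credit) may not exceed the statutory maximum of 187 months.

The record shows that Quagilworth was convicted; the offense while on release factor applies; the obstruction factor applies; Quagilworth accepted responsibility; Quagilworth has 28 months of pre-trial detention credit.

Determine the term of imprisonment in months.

157 months

Offense while on release enhancement: +4 months
Obstruction enhancement: +46 months
Adjusted term: 155 months + 4 months + 46 months = 205 months
Acceptance of responsibility reduction: 10% of 205 months = 20 months (rounded down)
After reduction: 205 − 20 = 185 months
Less pre-trial detention credit: 185 months − 28 months = 157 months
Cap at 187 months: 157 months is within the cap, no reduction.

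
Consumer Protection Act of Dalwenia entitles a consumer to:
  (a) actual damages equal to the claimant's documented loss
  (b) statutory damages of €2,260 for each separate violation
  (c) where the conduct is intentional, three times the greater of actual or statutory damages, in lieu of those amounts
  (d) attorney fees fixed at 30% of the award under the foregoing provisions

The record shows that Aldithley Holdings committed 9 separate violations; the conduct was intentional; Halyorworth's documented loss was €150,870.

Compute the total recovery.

Statutory damages: 9 × €2,260 = €20,340
Greater of actual damages (€150,870) or statutory damages (€20,340): €150,870
Trebled: 3 × €150,870 = €452,610
Attorney fees: 30% of €452,610 = €135,783
Total recovery: €452,610 + €135,783 = €588,393

€588,393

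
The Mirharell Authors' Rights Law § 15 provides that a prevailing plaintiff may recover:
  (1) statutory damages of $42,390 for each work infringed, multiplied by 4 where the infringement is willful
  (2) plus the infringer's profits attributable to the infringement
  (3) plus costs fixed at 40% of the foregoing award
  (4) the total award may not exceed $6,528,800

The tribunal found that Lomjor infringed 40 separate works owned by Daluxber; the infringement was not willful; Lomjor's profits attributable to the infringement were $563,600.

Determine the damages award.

Statutory damages: 40 × $42,390 = $1,695,600
Infringement not willful: no ×4 enhancement.
Combined award: $1,695,600 + $563,600 = $2,259,200
Costs: 40% of $2,259,200 = $903,680
Award plus costs: $2,259,200 + $903,680 = $3,162,880
Cap at $6,528,800: $3,162,880 is within the cap, no reduction.

$3,162,880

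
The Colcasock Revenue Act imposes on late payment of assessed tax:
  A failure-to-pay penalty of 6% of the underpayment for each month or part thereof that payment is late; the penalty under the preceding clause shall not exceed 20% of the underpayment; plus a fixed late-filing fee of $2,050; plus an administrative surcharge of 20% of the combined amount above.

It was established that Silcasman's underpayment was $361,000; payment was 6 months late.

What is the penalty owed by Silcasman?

Penalty: $89,100

Accrued rate: 6% × 6 = 36%, capped at 20% → 20%
Failure-to-pay penalty: 20% of $361,000 = $72,200
Penalty before surcharge: $72,200 + $2,050 = $74,250
Administrative surcharge: 20% of $74,250 = $14,850
Total penalty: $74,250 + $14,850 = $89,100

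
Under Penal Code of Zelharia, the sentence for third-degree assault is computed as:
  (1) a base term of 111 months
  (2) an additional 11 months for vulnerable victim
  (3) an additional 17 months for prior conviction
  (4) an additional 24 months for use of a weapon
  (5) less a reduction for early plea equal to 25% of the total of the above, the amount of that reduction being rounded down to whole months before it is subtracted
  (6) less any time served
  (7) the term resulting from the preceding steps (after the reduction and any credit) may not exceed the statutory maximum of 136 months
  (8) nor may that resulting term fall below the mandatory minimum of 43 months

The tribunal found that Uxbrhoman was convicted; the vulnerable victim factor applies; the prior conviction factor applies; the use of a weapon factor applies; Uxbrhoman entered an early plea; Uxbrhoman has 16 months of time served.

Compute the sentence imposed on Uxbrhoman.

Vulnerable victim enhancement: +11 months
Prior conviction enhancement: +17 months
Use of a weapon enhancement: +24 months
Adjusted term: 111 months + 11 months + 17 months + 24 months = 163 months
Early plea reduction: 25% of 163 months = 40 months (rounded down)
After reduction: 163 − 40 = 123 months
Less time served: 123 months − 16 months = 107 months
Cap at 136 months: 107 months is within the cap, no reduction.
Minimum 43 months: 107 months meets the minimum, no increase.

107 months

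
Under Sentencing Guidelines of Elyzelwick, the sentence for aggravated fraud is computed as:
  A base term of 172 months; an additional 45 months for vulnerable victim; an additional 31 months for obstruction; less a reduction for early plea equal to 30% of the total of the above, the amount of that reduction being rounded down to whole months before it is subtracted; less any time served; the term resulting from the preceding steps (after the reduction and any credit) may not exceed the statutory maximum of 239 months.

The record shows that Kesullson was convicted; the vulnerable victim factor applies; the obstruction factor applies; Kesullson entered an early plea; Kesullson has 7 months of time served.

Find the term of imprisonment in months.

Vulnerable victim enhancement: +45 months
Obstruction enhancement: +31 months
Adjusted term: 172 months + 45 months + 31 months = 248 months
Early plea reduction: 30% of 248 months = 74 months (rounded down)
After reduction: 248 − 74 = 174 months
Less time served: 174 months − 7 months = 167 months
Cap at 239 months: 167 months is within the cap, no reduction.

Sentence: 167 months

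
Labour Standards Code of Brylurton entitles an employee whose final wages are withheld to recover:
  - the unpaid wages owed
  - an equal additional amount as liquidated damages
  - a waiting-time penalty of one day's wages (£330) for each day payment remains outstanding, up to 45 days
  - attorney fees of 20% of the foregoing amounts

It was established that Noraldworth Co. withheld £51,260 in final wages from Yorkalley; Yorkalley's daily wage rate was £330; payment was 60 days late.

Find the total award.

Liquidated damages (equal amount): £51,260
Penalty days: min(60, 45) = 45
Waiting-time penalty: 45 × £330 = £14,850
Subtotal: £51,260 + £51,260 + £14,850 = £117,370
Attorney fees: 20% of £117,370 = £23,474
Total award: £117,370 + £23,474 = £140,844

£140,844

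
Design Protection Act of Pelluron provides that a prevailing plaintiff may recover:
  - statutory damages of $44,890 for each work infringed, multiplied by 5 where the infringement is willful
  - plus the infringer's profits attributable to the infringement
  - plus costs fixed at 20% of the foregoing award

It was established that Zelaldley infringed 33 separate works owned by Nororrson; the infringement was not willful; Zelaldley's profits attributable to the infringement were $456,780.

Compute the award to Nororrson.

$2,325,780

Statutory damages: 33 × $44,890 = $1,481,370
Infringement not willful: no ×5 enhancement.
Combined award: $1,481,370 + $456,780 = $1,938,150
Costs: 20% of $1,938,150 = $387,630
Award plus costs: $1,938,150 + $387,630 = $2,325,780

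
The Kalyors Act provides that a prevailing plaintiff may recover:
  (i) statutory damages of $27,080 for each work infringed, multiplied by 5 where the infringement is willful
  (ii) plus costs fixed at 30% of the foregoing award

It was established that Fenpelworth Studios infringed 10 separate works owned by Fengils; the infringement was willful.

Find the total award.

Statutory damages: 10 × $27,080 = $270,800
Multiplied by 5: 5 × $270,800 = $1,354,000
Costs: 30% of $1,354,000 = $406,200
Award plus costs: $1,354,000 + $406,200 = $1,760,200

$1,760,200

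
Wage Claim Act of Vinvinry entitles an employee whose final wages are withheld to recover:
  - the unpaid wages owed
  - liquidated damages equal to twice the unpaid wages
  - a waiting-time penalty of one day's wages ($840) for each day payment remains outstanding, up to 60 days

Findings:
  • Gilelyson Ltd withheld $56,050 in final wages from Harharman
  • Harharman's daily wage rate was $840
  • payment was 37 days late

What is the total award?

$199,230

Doubled: 2 × $56,050 = $112,100
Penalty days: min(37, 60) = 37
Waiting-time penalty: 37 × $840 = $31,080
Total award: $56,050 + $112,100 + $31,080 = $199,230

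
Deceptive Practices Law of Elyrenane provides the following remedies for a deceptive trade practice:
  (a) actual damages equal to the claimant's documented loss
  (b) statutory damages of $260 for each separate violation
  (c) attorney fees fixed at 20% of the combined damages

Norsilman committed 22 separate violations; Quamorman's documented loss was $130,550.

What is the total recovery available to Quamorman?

Total recovery: $163,524

Statutory damages: 22 × $260 = $5,720
Combined damages: $130,550 + $5,720 = $136,270
Attorney fees: 20% of $136,270 = $27,254
Total recovery: $136,270 + $27,254 = $163,524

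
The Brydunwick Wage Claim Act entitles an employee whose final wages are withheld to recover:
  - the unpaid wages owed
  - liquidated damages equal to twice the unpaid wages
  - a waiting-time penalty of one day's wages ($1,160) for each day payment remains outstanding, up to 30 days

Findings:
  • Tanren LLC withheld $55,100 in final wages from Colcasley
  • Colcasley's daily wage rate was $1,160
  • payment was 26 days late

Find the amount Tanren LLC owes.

Doubled: 2 × $55,100 = $110,200
Penalty days: min(26, 30) = 26
Waiting-time penalty: 26 × $1,160 = $30,160
Total award: $55,100 + $110,200 + $30,160 = $195,460

$195,460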